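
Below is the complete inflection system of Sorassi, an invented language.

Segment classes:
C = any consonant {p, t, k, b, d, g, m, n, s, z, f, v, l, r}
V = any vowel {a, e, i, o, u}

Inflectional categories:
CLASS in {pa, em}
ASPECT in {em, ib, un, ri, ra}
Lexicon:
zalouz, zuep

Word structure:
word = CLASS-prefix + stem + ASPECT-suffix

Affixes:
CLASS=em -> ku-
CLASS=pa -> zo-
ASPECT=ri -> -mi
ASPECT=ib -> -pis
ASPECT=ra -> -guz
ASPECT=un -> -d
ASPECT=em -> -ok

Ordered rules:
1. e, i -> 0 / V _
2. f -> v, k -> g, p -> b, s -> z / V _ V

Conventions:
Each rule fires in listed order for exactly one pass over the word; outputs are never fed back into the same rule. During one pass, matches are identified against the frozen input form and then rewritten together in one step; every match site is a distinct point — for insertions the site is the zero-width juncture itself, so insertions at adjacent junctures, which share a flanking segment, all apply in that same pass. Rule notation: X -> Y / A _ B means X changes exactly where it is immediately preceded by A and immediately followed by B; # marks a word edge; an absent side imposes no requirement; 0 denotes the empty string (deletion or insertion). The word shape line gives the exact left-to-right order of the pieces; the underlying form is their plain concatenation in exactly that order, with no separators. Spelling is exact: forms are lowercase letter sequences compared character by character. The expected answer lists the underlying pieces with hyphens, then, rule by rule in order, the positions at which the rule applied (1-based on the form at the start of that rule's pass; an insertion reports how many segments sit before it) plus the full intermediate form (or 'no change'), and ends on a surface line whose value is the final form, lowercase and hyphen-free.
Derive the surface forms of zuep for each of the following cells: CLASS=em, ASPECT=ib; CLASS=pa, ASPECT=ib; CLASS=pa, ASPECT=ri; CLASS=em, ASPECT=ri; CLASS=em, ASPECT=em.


cell CLASS=em, ASPECT=ib:
underlying: ku-zuep-pis
1. e, i -> 0 / V _: fires at position(s) 5: kuzuppis
2. f -> v, k -> g, p -> b, s -> z / V _ V: no change
surface: kuzuppis

cell CLASS=pa, ASPECT=ib:
underlying: zo-zuep-pis
1. e, i -> 0 / V _: fires at position(s) 5: zozuppis
2. f -> v, k -> g, p -> b, s -> z / V _ V: no change
surface: zozuppis

cell CLASS=pa, ASPECT=ri:
underlying: zo-zuep-mi
1. e, i -> 0 / V _: fires at position(s) 5: zozupmi
2. f -> v, k -> g, p -> b, s -> z / V _ V: no change
surface: zozupmi

cell CLASS=em, ASPECT=ri:
underlying: ku-zuep-mi
1. e, i -> 0 / V _: fires at position(s) 5: kuzupmi
2. f -> v, k -> g, p -> b, s -> z / V _ V: no change
surface: kuzupmi

cell CLASS=em, ASPECT=em:
underlying: ku-zuep-ok
1. e, i -> 0 / V _: fires at position(s) 5: kuzupok
2. f -> v, k -> g, p -> b, s -> z / V _ V: fires at position(s) 5: kuzubok
surface: kuzubok


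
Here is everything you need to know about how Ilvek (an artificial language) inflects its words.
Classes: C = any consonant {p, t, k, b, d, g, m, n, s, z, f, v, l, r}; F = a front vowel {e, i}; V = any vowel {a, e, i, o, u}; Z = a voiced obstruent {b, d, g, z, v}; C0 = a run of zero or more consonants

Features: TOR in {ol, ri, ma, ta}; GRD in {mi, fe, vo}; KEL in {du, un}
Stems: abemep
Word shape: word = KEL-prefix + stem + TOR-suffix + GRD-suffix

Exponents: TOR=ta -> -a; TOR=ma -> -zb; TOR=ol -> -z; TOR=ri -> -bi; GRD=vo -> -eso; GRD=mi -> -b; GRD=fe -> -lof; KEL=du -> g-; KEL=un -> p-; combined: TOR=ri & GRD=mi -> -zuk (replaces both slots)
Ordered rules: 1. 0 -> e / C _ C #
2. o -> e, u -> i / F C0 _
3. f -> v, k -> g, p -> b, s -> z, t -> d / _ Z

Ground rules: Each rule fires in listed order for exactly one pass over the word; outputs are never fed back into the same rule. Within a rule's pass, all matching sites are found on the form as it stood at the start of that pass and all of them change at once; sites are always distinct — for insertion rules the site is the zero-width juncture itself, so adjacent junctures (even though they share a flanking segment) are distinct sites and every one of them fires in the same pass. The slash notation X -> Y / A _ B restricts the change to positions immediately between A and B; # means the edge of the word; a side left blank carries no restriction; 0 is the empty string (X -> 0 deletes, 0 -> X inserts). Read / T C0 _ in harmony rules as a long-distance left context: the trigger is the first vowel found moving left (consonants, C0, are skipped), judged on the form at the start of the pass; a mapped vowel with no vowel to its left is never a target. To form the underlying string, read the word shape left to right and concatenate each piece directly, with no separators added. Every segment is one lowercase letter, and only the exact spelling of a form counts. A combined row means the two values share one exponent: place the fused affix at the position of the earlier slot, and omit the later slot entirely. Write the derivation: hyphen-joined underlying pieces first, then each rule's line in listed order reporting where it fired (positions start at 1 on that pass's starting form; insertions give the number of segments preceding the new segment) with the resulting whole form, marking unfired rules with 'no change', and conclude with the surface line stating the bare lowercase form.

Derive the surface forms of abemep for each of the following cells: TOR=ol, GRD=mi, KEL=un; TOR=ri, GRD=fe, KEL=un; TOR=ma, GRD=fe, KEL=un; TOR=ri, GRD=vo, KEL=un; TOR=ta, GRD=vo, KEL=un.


cell TOR=ol, GRD=mi, KEL=un:
underlying: p-abemep-z-b
1. 0 -> e / C _ C #: inserts after position(s) 8: pabemepzeb
2. o -> e, u -> i / F C0 _: no change
3. f -> v, k -> g, p -> b, s -> z, t -> d / _ Z: fires at position(s) 7: pabemebzeb
surface: pabemebzeb

cell TOR=ri, GRD=fe, KEL=un:
underlying: p-abemep-bi-lof
1. 0 -> e / C _ C #: no change
2. o -> e, u -> i / F C0 _: fires at position(s) 11: pabemepbilef
3. f -> v, k -> g, p -> b, s -> z, t -> d / _ Z: fires at position(s) 7: pabemebbilef
surface: pabemebbilef

cell TOR=ma, GRD=fe, KEL=un:
underlying: p-abemep-zb-lof
1. 0 -> e / C _ C #: no change
2. o -> e, u -> i / F C0 _: fires at position(s) 11: pabemepzblef
3. f -> v, k -> g, p -> b, s -> z, t -> d / _ Z: fires at position(s) 7: pabemebzblef
surface: pabemebzblef

cell TOR=ri, GRD=vo, KEL=un:
underlying: p-abemep-bi-eso
1. 0 -> e / C _ C #: no change
2. o -> e, u -> i / F C0 _: fires at position(s) 12: pabemepbiese
3. f -> v, k -> g, p -> b, s -> z, t -> d / _ Z: fires at position(s) 7: pabemebbiese
surface: pabemebbiese

cell TOR=ta, GRD=vo, KEL=un:
underlying: p-abemep-a-eso
1. 0 -> e / C _ C #: no change
2. o -> e, u -> i / F C0 _: fires at position(s) 11: pabemepaese
3. f -> v, k -> g, p -> b, s -> z, t -> d / _ Z: no change
surface: pabemepaese


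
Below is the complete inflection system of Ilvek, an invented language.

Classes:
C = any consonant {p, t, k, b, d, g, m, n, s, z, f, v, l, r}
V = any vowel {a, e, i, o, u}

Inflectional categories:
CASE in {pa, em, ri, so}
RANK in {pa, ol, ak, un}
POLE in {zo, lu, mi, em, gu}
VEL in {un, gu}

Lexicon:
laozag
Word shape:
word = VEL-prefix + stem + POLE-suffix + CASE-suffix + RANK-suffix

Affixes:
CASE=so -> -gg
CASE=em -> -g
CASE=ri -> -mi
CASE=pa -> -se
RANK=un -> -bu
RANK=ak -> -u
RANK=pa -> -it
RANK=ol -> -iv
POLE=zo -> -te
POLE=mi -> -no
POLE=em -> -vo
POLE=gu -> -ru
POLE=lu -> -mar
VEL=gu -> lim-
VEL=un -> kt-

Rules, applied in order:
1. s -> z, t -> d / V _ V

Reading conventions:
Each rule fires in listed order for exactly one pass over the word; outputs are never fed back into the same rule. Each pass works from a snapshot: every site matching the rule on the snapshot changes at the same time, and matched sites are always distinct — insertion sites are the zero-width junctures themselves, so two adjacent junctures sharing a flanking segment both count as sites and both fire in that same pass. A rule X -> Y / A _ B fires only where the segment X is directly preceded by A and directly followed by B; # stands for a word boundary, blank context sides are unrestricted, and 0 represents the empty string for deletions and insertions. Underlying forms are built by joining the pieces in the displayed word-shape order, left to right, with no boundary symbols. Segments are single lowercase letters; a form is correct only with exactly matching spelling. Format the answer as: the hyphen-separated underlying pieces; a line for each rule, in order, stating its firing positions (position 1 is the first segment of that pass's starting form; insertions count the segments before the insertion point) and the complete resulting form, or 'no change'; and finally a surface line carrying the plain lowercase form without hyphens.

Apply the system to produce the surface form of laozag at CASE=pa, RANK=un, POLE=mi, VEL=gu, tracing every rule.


underlying: lim-laozag-no-se-bu
1. s -> z, t -> d / V _ V: fires at position(s) 12: limlaozagnozebu
surface: limlaozagnozebu


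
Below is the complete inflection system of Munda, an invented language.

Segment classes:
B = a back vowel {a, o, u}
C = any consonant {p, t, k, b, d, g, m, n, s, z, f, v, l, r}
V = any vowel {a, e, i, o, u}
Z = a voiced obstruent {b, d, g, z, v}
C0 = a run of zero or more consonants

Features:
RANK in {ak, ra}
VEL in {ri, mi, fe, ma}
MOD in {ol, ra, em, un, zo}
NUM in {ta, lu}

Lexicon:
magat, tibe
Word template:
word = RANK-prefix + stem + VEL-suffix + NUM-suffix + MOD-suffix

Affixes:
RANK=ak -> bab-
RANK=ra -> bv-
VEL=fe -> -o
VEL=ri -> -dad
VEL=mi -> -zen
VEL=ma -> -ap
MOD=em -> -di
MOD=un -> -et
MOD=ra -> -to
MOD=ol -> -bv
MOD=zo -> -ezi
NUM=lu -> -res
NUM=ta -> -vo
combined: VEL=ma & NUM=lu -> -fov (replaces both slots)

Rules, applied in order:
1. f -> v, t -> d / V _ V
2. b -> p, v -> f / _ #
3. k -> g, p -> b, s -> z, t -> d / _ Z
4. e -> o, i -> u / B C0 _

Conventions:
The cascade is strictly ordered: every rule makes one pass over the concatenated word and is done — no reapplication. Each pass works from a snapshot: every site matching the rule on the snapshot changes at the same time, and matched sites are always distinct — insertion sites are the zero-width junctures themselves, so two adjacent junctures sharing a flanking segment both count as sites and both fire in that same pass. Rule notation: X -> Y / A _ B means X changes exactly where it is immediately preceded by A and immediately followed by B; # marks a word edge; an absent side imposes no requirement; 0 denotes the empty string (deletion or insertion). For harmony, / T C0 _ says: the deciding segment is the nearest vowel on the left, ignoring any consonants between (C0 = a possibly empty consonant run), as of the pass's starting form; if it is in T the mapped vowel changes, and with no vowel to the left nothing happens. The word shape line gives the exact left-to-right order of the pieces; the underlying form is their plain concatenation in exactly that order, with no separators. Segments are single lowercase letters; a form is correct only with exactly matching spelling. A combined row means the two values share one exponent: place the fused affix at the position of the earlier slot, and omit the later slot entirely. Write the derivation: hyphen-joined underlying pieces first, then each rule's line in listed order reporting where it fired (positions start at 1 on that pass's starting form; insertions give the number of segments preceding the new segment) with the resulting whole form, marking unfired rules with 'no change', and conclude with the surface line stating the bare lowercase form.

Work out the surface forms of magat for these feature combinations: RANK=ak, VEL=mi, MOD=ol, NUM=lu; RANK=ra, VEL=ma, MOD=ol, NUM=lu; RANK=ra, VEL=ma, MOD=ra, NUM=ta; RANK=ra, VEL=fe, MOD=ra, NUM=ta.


cell RANK=ak, VEL=mi, MOD=ol, NUM=lu:
underlying: bab-magat-zen-res-bv
1. f -> v, t -> d / V _ V: no change
2. b -> p, v -> f / _ #: fires at position(s) 16: babmagatzenresbf
3. k -> g, p -> b, s -> z, t -> d / _ Z: fires at position(s) 8, 14: babmagadzenrezbf
4. e -> o, i -> u / B C0 _: fires at position(s) 10: babmagadzonrezbf
surface: babmagadzonrezbf

cell RANK=ra, VEL=ma, MOD=ol, NUM=lu:
underlying: bv-magat-fov-bv
1. f -> v, t -> d / V _ V: no change
2. b -> p, v -> f / _ #: fires at position(s) 12: bvmagatfovbf
3. k -> g, p -> b, s -> z, t -> d / _ Z: no change
4. e -> o, i -> u / B C0 _: no change
surface: bvmagatfovbf

cell RANK=ra, VEL=ma, MOD=ra, NUM=ta:
underlying: bv-magat-ap-vo-to
1. f -> v, t -> d / V _ V: fires at position(s) 7, 12: bvmagadapvodo
2. b -> p, v -> f / _ #: no change
3. k -> g, p -> b, s -> z, t -> d / _ Z: fires at position(s) 9: bvmagadabvodo
4. e -> o, i -> u / B C0 _: no change
surface: bvmagadabvodo

cell RANK=ra, VEL=fe, MOD=ra, NUM=ta:
underlying: bv-magat-o-vo-to
1. f -> v, t -> d / V _ V: fires at position(s) 7, 11: bvmagadovodo
2. b -> p, v -> f / _ #: no change
3. k -> g, p -> b, s -> z, t -> d / _ Z: no change
4. e -> o, i -> u / B C0 _: no change
surface: bvmagadovodo


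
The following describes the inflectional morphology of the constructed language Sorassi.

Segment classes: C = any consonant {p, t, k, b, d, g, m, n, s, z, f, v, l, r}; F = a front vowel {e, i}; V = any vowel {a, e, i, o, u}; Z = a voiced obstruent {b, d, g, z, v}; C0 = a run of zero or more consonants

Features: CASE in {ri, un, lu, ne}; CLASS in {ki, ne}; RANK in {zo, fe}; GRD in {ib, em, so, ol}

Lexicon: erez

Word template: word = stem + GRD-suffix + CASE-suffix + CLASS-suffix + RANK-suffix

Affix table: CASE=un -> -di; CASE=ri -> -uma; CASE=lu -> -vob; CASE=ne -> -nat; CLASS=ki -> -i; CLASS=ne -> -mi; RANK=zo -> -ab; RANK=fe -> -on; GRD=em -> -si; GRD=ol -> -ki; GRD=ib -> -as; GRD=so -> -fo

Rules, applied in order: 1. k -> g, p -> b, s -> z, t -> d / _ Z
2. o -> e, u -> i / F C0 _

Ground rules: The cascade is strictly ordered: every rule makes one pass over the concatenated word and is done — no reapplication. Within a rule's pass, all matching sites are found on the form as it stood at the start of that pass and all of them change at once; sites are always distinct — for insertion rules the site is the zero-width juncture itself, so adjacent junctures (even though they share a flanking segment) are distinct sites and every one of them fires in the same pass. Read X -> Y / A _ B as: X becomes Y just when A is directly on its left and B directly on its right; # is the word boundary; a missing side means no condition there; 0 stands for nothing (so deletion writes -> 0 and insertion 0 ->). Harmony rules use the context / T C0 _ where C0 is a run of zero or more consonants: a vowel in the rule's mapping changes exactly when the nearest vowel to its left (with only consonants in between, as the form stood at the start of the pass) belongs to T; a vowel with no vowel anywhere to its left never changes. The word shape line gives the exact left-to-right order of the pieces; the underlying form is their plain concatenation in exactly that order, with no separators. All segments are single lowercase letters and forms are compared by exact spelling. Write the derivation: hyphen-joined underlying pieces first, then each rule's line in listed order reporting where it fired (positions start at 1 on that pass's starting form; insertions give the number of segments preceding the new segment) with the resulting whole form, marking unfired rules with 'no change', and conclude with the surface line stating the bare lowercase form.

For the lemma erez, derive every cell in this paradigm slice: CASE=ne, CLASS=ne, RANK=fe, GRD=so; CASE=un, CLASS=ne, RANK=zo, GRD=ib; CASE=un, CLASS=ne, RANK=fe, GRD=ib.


cell CASE=ne, CLASS=ne, RANK=fe, GRD=so:
underlying: erez-fo-nat-mi-on
1. k -> g, p -> b, s -> z, t -> d / _ Z: no change
2. o -> e, u -> i / F C0 _: fires at position(s) 6, 12: erezfenatmien
surface: erezfenatmien

cell CASE=un, CLASS=ne, RANK=zo, GRD=ib:
underlying: erez-as-di-mi-ab
1. k -> g, p -> b, s -> z, t -> d / _ Z: fires at position(s) 6: erezazdimiab
2. o -> e, u -> i / F C0 _: no change
surface: erezazdimiab

cell CASE=un, CLASS=ne, RANK=fe, GRD=ib:
underlying: erez-as-di-mi-on
1. k -> g, p -> b, s -> z, t -> d / _ Z: fires at position(s) 6: erezazdimion
2. o -> e, u -> i / F C0 _: fires at position(s) 11: erezazdimien
surface: erezazdimien


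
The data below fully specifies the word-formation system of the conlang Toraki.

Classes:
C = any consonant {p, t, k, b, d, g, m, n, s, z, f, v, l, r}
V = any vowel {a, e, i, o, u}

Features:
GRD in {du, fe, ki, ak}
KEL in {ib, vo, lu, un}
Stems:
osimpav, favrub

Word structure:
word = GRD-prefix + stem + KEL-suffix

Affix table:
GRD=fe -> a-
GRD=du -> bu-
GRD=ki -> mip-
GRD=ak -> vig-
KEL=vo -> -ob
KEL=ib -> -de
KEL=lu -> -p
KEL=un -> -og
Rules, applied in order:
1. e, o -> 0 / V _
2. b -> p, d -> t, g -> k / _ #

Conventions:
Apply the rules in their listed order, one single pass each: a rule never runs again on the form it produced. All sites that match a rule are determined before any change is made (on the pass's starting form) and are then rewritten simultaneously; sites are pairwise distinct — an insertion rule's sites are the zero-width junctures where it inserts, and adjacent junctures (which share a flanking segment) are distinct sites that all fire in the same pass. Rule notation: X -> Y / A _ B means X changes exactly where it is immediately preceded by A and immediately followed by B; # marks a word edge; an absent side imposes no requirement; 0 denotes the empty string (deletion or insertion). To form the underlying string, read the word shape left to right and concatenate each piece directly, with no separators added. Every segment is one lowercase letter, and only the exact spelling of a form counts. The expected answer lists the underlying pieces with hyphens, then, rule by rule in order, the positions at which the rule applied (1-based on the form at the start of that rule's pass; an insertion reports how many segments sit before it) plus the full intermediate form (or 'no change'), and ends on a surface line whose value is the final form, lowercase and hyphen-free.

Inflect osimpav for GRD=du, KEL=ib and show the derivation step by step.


underlying: bu-osimpav-de
1. e, o -> 0 / V _: fires at position(s) 3: busimpavde
2. b -> p, d -> t, g -> k / _ #: no change
surface: busimpavde


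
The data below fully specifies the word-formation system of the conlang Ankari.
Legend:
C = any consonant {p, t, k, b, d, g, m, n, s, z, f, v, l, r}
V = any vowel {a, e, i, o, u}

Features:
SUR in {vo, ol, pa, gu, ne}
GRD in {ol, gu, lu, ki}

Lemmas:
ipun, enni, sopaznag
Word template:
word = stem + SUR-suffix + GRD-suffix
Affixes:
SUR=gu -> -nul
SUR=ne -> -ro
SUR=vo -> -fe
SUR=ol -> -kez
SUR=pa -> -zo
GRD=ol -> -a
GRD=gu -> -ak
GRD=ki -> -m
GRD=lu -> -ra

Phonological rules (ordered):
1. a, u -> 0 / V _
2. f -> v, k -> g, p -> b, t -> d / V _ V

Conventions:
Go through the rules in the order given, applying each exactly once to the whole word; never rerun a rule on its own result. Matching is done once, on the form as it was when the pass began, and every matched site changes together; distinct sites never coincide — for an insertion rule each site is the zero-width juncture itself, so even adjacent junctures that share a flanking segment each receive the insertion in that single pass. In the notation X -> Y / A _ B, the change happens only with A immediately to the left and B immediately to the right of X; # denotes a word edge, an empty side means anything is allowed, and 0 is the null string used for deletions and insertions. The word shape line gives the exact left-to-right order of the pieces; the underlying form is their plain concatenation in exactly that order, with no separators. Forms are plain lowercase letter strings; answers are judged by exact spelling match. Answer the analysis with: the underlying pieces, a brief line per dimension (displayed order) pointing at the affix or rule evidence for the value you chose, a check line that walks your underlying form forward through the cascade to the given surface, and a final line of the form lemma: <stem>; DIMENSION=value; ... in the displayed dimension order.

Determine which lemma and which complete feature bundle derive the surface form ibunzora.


underlying: ipun-zo-ra
SUR=pa - signalled by the affix -zo
GRD=lu - signalled by the affix -ra
check: ipunzora -> ipunzora -> ibunzora
lemma: ipun; SUR=pa; GRD=lu


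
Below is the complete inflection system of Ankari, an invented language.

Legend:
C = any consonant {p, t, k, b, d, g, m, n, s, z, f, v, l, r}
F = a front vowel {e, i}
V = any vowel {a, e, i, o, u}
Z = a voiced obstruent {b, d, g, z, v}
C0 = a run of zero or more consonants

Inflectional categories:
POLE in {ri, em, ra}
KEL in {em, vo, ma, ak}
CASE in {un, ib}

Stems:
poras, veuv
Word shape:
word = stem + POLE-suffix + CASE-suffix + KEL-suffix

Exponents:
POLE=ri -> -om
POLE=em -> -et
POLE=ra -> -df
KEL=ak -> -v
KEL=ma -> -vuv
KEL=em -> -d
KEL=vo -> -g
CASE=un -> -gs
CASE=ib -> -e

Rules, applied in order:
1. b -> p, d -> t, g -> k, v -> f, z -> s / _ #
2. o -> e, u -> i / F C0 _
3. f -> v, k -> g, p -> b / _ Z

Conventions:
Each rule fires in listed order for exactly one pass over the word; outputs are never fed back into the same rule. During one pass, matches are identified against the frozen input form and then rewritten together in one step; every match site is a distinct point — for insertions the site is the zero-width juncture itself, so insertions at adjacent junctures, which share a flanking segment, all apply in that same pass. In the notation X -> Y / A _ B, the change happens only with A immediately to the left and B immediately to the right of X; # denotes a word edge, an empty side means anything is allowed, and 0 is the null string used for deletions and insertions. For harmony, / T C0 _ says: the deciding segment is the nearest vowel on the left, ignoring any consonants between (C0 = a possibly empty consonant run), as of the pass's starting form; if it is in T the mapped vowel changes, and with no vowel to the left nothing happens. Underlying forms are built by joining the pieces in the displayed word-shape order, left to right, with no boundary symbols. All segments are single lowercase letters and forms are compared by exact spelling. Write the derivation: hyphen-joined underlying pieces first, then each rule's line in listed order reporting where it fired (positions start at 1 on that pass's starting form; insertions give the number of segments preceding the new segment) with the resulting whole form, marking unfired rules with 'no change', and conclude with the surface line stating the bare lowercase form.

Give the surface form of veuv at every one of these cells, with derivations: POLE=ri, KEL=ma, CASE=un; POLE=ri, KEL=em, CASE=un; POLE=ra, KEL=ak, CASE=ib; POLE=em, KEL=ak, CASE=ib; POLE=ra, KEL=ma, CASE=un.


cell POLE=ri, KEL=ma, CASE=un:
underlying: veuv-om-gs-vuv
1. b -> p, d -> t, g -> k, v -> f, z -> s / _ #: fires at position(s) 11: veuvomgsvuf
2. o -> e, u -> i / F C0 _: fires at position(s) 3: veivomgsvuf
3. f -> v, k -> g, p -> b / _ Z: no change
surface: veivomgsvuf

cell POLE=ri, KEL=em, CASE=un:
underlying: veuv-om-gs-d
1. b -> p, d -> t, g -> k, v -> f, z -> s / _ #: fires at position(s) 9: veuvomgst
2. o -> e, u -> i / F C0 _: fires at position(s) 3: veivomgst
3. f -> v, k -> g, p -> b / _ Z: no change
surface: veivomgst

cell POLE=ra, KEL=ak, CASE=ib:
underlying: veuv-df-e-v
1. b -> p, d -> t, g -> k, v -> f, z -> s / _ #: fires at position(s) 8: veuvdfef
2. o -> e, u -> i / F C0 _: fires at position(s) 3: veivdfef
3. f -> v, k -> g, p -> b / _ Z: no change
surface: veivdfef

cell POLE=em, KEL=ak, CASE=ib:
underlying: veuv-et-e-v
1. b -> p, d -> t, g -> k, v -> f, z -> s / _ #: fires at position(s) 8: veuvetef
2. o -> e, u -> i / F C0 _: fires at position(s) 3: veivetef
3. f -> v, k -> g, p -> b / _ Z: no change
surface: veivetef

cell POLE=ra, KEL=ma, CASE=un:
underlying: veuv-df-gs-vuv
1. b -> p, d -> t, g -> k, v -> f, z -> s / _ #: fires at position(s) 11: veuvdfgsvuf
2. o -> e, u -> i / F C0 _: fires at position(s) 3: veivdfgsvuf
3. f -> v, k -> g, p -> b / _ Z: fires at position(s) 6: veivdvgsvuf
surface: veivdvgsvuf


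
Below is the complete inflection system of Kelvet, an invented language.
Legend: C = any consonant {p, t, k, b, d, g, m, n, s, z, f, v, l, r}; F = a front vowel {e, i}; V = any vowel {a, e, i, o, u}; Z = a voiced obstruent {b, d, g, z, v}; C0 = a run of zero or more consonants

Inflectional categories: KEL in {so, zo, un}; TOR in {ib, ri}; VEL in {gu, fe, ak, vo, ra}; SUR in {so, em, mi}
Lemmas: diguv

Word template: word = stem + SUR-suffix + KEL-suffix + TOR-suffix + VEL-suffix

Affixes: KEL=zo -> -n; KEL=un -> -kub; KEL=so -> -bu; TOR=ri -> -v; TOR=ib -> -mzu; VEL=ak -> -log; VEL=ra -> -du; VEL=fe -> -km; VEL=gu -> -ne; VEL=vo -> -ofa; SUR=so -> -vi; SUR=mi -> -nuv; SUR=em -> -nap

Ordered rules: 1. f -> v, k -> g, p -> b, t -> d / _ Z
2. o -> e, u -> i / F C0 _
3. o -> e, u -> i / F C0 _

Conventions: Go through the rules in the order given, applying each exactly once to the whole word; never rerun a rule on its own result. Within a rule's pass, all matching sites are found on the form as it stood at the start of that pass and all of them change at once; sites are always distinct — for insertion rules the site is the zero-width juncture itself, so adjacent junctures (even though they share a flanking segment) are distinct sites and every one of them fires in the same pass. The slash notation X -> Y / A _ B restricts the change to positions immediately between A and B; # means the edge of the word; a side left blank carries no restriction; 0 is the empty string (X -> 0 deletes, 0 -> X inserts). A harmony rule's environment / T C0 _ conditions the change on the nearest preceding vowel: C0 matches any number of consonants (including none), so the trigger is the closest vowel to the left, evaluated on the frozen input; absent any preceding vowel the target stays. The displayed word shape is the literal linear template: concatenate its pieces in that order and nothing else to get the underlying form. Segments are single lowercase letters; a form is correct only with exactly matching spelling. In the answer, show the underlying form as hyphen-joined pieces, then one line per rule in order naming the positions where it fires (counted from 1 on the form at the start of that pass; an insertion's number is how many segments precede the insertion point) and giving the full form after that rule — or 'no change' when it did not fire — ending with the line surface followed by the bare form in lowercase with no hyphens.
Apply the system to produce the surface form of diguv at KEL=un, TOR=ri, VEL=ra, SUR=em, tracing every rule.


underlying: diguv-nap-kub-v-du
1. f -> v, k -> g, p -> b, t -> d / _ Z: no change
2. o -> e, u -> i / F C0 _: fires at position(s) 4: digivnapkubvdu
3. o -> e, u -> i / F C0 _: no change
surface: digivnapkubvdu


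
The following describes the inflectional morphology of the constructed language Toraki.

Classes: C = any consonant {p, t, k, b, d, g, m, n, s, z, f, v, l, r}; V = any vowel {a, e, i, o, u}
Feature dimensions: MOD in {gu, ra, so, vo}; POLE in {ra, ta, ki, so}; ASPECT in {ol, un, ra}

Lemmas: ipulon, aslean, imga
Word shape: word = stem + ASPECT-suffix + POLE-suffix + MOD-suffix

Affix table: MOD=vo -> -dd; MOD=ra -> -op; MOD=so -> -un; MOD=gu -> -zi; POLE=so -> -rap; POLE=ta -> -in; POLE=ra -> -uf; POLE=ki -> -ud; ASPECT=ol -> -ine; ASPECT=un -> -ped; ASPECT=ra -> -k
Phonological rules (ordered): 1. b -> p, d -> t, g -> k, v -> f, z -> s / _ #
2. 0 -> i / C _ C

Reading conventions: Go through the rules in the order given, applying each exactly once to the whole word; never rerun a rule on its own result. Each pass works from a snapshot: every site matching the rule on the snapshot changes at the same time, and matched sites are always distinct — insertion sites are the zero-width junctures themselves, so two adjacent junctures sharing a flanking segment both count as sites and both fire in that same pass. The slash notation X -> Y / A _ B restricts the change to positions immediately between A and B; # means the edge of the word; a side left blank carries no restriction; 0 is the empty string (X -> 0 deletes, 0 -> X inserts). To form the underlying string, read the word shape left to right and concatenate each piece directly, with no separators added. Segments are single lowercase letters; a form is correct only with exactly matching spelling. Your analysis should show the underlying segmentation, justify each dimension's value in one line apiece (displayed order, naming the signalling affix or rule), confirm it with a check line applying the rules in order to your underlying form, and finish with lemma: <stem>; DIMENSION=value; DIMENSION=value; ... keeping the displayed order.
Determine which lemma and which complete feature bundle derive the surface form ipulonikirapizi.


underlying: ipulon-k-rap-zi
MOD=gu - signalled by the affix -zi
POLE=so - signalled by the affix -rap
ASPECT=ra - signalled by the affix -k
check: ipulonkrapzi -> ipulonkrapzi -> ipulonikirapizi
lemma: ipulon; MOD=gu; POLE=so; ASPECT=ra


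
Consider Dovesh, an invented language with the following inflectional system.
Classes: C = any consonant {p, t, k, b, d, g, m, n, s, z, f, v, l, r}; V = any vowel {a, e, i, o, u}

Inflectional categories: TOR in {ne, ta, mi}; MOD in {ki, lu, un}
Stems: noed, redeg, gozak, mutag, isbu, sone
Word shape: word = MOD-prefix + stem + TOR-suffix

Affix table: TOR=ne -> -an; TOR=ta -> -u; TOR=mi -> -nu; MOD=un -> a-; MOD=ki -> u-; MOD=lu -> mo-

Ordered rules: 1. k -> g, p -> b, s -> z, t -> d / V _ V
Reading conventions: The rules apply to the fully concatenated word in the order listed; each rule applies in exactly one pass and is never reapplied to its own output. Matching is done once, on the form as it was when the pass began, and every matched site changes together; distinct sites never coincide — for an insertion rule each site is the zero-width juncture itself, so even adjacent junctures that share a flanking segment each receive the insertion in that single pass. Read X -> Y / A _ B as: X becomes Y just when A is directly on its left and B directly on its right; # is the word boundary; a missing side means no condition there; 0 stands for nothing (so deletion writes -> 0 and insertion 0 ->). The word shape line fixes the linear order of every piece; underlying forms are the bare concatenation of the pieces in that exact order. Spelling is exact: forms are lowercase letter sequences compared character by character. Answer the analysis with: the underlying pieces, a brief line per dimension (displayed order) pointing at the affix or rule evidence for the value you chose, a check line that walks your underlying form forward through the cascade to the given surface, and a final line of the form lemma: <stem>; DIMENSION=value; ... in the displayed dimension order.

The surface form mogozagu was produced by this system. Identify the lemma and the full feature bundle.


underlying: mo-gozak-u
TOR=ta - signalled by the affix -u
MOD=lu - signalled by the affix mo-
check: mogozaku -> mogozagu
lemma: gozak; TOR=ta; MOD=lu


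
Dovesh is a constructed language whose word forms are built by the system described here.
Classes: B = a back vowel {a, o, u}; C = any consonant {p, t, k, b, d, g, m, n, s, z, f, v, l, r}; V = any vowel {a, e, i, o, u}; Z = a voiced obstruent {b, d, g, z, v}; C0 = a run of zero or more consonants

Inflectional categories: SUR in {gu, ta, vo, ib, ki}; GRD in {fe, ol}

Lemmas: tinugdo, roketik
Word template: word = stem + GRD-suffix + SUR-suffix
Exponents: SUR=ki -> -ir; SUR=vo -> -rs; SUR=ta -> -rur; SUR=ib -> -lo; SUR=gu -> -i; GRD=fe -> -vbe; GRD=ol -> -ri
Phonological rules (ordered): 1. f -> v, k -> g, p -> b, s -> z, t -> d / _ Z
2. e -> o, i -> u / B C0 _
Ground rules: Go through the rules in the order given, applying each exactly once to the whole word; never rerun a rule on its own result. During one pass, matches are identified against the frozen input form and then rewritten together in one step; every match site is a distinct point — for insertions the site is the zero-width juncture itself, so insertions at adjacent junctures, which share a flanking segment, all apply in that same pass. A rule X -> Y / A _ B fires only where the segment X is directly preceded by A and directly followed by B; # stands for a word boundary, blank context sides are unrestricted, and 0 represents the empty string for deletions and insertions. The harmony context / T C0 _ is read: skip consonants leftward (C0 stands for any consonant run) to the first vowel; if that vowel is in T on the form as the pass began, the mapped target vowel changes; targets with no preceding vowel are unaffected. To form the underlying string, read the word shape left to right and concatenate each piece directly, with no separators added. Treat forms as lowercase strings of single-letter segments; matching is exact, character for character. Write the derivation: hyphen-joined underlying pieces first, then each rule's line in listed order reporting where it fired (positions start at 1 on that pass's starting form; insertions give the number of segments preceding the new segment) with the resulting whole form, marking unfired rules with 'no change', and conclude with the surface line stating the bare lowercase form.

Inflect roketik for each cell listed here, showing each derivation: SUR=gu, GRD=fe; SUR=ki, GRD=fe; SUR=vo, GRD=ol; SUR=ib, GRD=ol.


cell SUR=gu, GRD=fe:
underlying: roketik-vbe-i
1. f -> v, k -> g, p -> b, s -> z, t -> d / _ Z: fires at position(s) 7: roketigvbei
2. e -> o, i -> u / B C0 _: fires at position(s) 4: rokotigvbei
surface: rokotigvbei

cell SUR=ki, GRD=fe:
underlying: roketik-vbe-ir
1. f -> v, k -> g, p -> b, s -> z, t -> d / _ Z: fires at position(s) 7: roketigvbeir
2. e -> o, i -> u / B C0 _: fires at position(s) 4: rokotigvbeir
surface: rokotigvbeir

cell SUR=vo, GRD=ol:
underlying: roketik-ri-rs
1. f -> v, k -> g, p -> b, s -> z, t -> d / _ Z: no change
2. e -> o, i -> u / B C0 _: fires at position(s) 4: rokotikrirs
surface: rokotikrirs

cell SUR=ib, GRD=ol:
underlying: roketik-ri-lo
1. f -> v, k -> g, p -> b, s -> z, t -> d / _ Z: no change
2. e -> o, i -> u / B C0 _: fires at position(s) 4: rokotikrilo
surface: rokotikrilo


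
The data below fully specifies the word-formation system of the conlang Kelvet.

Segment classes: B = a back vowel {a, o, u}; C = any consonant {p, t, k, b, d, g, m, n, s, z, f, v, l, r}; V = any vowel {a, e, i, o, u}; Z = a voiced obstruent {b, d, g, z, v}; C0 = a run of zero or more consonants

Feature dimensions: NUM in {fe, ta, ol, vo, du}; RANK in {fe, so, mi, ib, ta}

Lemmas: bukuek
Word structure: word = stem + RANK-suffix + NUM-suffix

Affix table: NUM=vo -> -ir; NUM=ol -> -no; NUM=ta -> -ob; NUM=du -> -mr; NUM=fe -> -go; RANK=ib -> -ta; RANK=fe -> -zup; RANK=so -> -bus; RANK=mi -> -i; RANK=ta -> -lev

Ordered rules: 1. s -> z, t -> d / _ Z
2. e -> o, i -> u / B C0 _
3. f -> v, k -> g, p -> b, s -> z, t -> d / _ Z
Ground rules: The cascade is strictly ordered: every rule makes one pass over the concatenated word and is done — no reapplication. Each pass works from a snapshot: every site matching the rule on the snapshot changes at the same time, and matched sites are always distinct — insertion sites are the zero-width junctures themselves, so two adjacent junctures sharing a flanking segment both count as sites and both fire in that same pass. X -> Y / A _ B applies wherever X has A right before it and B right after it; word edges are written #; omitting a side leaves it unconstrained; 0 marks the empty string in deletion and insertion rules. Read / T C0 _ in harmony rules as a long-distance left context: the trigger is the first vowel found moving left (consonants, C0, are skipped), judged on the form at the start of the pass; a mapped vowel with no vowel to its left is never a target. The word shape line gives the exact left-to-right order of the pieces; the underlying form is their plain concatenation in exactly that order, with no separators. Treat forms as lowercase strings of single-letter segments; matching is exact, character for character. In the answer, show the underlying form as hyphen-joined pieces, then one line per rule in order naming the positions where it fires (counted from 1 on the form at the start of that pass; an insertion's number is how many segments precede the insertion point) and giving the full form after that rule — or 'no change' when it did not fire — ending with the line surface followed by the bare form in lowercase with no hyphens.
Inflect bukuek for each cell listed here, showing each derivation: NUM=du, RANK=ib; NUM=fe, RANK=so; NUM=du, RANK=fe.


cell NUM=du, RANK=ib:
underlying: bukuek-ta-mr
1. s -> z, t -> d / _ Z: no change
2. e -> o, i -> u / B C0 _: fires at position(s) 5: bukuoktamr
3. f -> v, k -> g, p -> b, s -> z, t -> d / _ Z: no change
surface: bukuoktamr

cell NUM=fe, RANK=so:
underlying: bukuek-bus-go
1. s -> z, t -> d / _ Z: fires at position(s) 9: bukuekbuzgo
2. e -> o, i -> u / B C0 _: fires at position(s) 5: bukuokbuzgo
3. f -> v, k -> g, p -> b, s -> z, t -> d / _ Z: fires at position(s) 6: bukuogbuzgo
surface: bukuogbuzgo

cell NUM=du, RANK=fe:
underlying: bukuek-zup-mr
1. s -> z, t -> d / _ Z: no change
2. e -> o, i -> u / B C0 _: fires at position(s) 5: bukuokzupmr
3. f -> v, k -> g, p -> b, s -> z, t -> d / _ Z: fires at position(s) 6: bukuogzupmr
surface: bukuogzupmr


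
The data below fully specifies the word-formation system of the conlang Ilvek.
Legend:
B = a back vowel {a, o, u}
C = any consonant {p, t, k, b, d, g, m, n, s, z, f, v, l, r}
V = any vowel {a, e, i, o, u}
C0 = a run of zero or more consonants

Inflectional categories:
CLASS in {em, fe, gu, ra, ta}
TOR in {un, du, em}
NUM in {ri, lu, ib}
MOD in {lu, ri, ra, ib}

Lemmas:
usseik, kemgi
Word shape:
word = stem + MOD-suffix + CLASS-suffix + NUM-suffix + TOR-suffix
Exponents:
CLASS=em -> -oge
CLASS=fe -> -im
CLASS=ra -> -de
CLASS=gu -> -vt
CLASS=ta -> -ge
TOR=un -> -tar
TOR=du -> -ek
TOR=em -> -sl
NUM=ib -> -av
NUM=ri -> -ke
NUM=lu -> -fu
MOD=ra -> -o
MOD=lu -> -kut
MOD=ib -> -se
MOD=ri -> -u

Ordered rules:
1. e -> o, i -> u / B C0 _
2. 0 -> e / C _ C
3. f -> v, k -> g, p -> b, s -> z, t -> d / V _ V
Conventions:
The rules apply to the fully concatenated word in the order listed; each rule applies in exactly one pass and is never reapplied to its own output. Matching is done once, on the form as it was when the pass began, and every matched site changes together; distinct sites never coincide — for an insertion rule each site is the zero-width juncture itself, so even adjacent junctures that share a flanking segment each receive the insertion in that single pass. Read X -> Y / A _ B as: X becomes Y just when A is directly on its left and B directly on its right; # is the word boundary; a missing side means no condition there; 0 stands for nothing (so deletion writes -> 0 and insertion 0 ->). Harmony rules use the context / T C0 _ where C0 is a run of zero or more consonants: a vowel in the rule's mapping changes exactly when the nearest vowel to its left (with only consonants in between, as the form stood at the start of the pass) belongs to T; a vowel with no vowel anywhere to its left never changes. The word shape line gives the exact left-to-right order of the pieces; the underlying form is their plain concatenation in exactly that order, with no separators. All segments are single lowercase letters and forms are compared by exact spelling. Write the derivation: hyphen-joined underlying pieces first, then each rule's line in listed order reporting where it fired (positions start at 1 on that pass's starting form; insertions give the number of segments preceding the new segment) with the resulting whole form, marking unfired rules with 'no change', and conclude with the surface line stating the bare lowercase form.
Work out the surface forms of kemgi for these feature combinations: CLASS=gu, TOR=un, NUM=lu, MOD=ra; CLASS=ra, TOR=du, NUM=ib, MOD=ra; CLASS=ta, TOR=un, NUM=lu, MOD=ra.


cell CLASS=gu, TOR=un, NUM=lu, MOD=ra:
underlying: kemgi-o-vt-fu-tar
1. e -> o, i -> u / B C0 _: no change
2. 0 -> e / C _ C: inserts after position(s) 3, 7, 8: kemegiovetefutar
3. f -> v, k -> g, p -> b, s -> z, t -> d / V _ V: fires at position(s) 10, 12, 14: kemegiovedevudar
surface: kemegiovedevudar

cell CLASS=ra, TOR=du, NUM=ib, MOD=ra:
underlying: kemgi-o-de-av-ek
1. e -> o, i -> u / B C0 _: fires at position(s) 8, 11: kemgiodoavok
2. 0 -> e / C _ C: inserts after position(s) 3: kemegiodoavok
3. f -> v, k -> g, p -> b, s -> z, t -> d / V _ V: no change
surface: kemegiodoavok

cell CLASS=ta, TOR=un, NUM=lu, MOD=ra:
underlying: kemgi-o-ge-fu-tar
1. e -> o, i -> u / B C0 _: fires at position(s) 8: kemgiogofutar
2. 0 -> e / C _ C: inserts after position(s) 3: kemegiogofutar
3. f -> v, k -> g, p -> b, s -> z, t -> d / V _ V: fires at position(s) 10, 12: kemegiogovudar
surface: kemegiogovudar
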